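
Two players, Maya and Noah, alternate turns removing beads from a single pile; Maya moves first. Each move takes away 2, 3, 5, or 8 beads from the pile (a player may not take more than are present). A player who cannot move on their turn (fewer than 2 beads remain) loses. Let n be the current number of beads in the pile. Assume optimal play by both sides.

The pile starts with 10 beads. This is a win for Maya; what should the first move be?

Work bottom-up. With no move the player to move loses. Otherwise the position is W if at least one move leads to an L position for the opponent, and L if every move leads to a W.
n=0: no move → L
n=1: no move → L
n=2: reaches L-position 0 → W
n=3: reaches L-position 1 → W
n=4: reaches L-position 1 → W
n=5: reaches L-position 0 → W
n=6: reaches L-position 1 → W
n=7: only reaches 5(W), 4(W), 2(W), all W → L
n=8: reaches L-position 0 → W
n=9: reaches L-position 7 → W
n=10: reaches L-position 7 → W
From 10, the L positions reachable in one move are: 7.

Remove 3, leaving 7.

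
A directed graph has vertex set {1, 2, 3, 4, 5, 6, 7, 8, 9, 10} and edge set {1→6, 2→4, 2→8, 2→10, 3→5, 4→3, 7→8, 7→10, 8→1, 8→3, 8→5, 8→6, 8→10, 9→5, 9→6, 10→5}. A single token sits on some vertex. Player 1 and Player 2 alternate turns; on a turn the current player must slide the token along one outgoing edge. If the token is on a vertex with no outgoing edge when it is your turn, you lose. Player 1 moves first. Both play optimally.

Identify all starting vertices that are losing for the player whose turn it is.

4, 5, 6, 7

Use the standard recursion: the mover loses at a terminal position; elsewhere, the mover wins exactly when some move hands the opponent an L position.
Every edge goes from a vertex to one that appears earlier in the order 6, 5, 9, 3, 4, 1, 10, 8, 2, 7, so processing vertices in that order labels each vertex after all of its successors.
6: no outgoing edge → L
5: no outgoing edge → L
9: reaches L-position 5 → W
3: reaches L-position 5 → W
4: only reaches 3(W), which is W → L
1: reaches L-position 6 → W
10: reaches L-position 5 → W
8: reaches L-position 5 → W
2: reaches L-position 4 → W
7: only reaches 8(W), 10(W), all W → L
Reading off the rows marked L gives the requested list; there are 4 such vertices.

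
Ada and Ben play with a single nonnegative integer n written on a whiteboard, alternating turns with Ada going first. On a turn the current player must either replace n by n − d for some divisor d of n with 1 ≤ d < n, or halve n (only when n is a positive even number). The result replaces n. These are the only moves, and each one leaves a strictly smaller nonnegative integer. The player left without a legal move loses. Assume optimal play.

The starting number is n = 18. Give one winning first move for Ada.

Work bottom-up. With no move the player to move loses. Otherwise the position is W if at least one move leads to an L position for the opponent, and L if every move leads to a W.
n=0: no move → L
n=1: no move → L
n=2: W (go to 1, an L position)
n=3: L (sole option 2(W) is W)
n=4: W (go to 3, an L position)
n=5: L (sole option 4(W) is W)
n=6: W (go to 3, an L position)
n=7: L (sole option 6(W) is W)
n=8: W (go to 7, an L position)
n=9: L (options 6(W), 8(W) are all W)
n=10: W (go to 5, an L position)
n=11: L (sole option 10(W) is W)
n=12: W (go to 9, an L position)
n=13: L (sole option 12(W) is W)
n=14: W (go to 7, an L position)
n=15: L (options 10(W), 12(W), 14(W) are all W)
n=16: W (go to 15, an L position)
n=17: L (sole option 16(W) is W)
n=18: W (go to 9, an L position)
From 18, the L positions reachable in one move are: 9, 15, 17. Any move reaching one of these is winning.

Move to 9.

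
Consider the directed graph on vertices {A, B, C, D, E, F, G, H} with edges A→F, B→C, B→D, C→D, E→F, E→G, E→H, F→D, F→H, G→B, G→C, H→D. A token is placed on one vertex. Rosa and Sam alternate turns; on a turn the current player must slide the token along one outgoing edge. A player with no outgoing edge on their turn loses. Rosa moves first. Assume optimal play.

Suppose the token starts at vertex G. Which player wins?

Sam wins.

Positions with no move are L. A position that does have a move is losing for the player to move precisely when every available move leads to a winning position for the opponent. Fill in the labels:
Every edge goes from a vertex to one that appears earlier in the order D, H, F, C, A, B, G, E, so processing vertices in that order labels each vertex after all of its successors.
D: no outgoing edge → L
H: →D(L), so W
F: →D(L), so W
C: →D(L), so W
A: →F(W) only, which is W, so L
B: →D(L), so W
G: →B(W), C(W) — all W, so L
E: →G(L), so W
Every move from G reaches a W position, so the mover loses.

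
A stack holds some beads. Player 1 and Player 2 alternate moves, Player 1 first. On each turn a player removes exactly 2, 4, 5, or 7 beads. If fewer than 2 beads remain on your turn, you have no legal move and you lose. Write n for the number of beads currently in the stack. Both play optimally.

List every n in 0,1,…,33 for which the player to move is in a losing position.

0, 1, 9, 10, 18, 19, 27, 28

Positions with no move are L. A position that does have a move is losing for the player to move precisely when every available move leads to a winning position for the opponent. Fill in the labels:
n=0: no move → L
n=1: no move → L
n=2: W (go to 0, an L position)
n=3: W (go to 1, an L position)
n=4: W (go to 0, an L position)
n=5: W (go to 1, an L position)
n=6: W (go to 1, an L position)
n=7: W (go to 0, an L position)
n=8: W (go to 1, an L position)
n=9: L (options 7(W), 5(W), 4(W), 2(W) are all W)
n=10: L (options 8(W), 6(W), 5(W), 3(W) are all W)
n=11: W (go to 9, an L position)
n=12: W (go to 10, an L position)
n=13: W (go to 9, an L position)
n=14: W (go to 10, an L position)
n=15: W (go to 10, an L position)
n=16: W (go to 9, an L position)
n=17: W (go to 10, an L position)
n=18: L (options 16(W), 14(W), 13(W), 11(W) are all W)
n=19: L (options 17(W), 15(W), 14(W), 12(W) are all W)
n=20: W (go to 18, an L position)
n=21: W (go to 19, an L position)
n=22: W (go to 18, an L position)
n=23: W (go to 19, an L position)
n=24: W (go to 19, an L position)
n=25: W (go to 18, an L position)
n=26: W (go to 19, an L position)
n=27: L (options 25(W), 23(W), 22(W), 20(W) are all W)
n=28: L (options 26(W), 24(W), 23(W), 21(W) are all W)
n=29: W (go to 27, an L position)
n=30: W (go to 28, an L position)
n=31: W (go to 27, an L position)
n=32: W (go to 28, an L position)
n=33: W (go to 28, an L position)
Reading off the rows marked L gives the requested list; there are 8 such values of n.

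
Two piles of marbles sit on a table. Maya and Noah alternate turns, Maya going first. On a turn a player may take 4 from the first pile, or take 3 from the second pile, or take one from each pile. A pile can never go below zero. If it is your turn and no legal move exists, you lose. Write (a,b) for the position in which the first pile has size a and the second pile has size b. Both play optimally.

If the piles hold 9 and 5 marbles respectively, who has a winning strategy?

Noah wins.

Work bottom-up. With no move the player to move loses. Otherwise the position is W if at least one move leads to an L position for the opponent, and L if every move leads to a W.
No move ever increases a pile, so every position that can arise here has a ≤ 9 and b ≤ 5; it is enough to label the cells with 0 ≤ a ≤ 9 and 0 ≤ b ≤ 5.
Every move lowers a or b (never raises either), so fill the grid row by row in increasing a, and left to right within a row: each cell's successors are then already labelled.
      b=0  b=1  b=2  b=3  b=4  b=5
a=0:    L    L    L    W    W    W
a=1:    L    W    W    W    L    L
a=2:    L    W    L    W    L    W
a=3:    L    W    L    W    L    W
a=4:    W    W    W    W    L    W
a=5:    W    L    L    L    W    W
a=6:    W    L    W    W    W    L
a=7:    W    L    W    L    W    L
a=8:    L    L    W    W    W    L
a=9:    L    W    W    W    L    L
Cells with no legal move (terminal, hence L): (0,0), (0,1), (0,2), (1,0), (2,0), (3,0).
The remaining L cells, each justified by listing all of its moves:
(1,4): L (options (1,1)(W), (0,3)(W) are all W)
(1,5): L (options (1,2)(W), (0,4)(W) are all W)
(2,2): L (sole option (1,1)(W) is W)
(2,4): L (options (2,1)(W), (1,3)(W) are all W)
(3,2): L (sole option (2,1)(W) is W)
(3,4): L (options (3,1)(W), (2,3)(W) are all W)
(4,4): L (options (0,4)(W), (4,1)(W), (3,3)(W) are all W)
(5,1): L (options (1,1)(W), (4,0)(W) are all W)
(5,2): L (options (1,2)(W), (4,1)(W) are all W)
(5,3): L (options (1,3)(W), (5,0)(W), (4,2)(W) are all W)
(6,1): L (options (2,1)(W), (5,0)(W) are all W)
(6,5): L (options (2,5)(W), (6,2)(W), (5,4)(W) are all W)
(7,1): L (options (3,1)(W), (6,0)(W) are all W)
(7,3): L (options (3,3)(W), (7,0)(W), (6,2)(W) are all W)
(7,5): L (options (3,5)(W), (7,2)(W), (6,4)(W) are all W)
(8,0): L (sole option (4,0)(W) is W)
(8,1): L (options (4,1)(W), (7,0)(W) are all W)
(8,5): L (options (4,5)(W), (8,2)(W), (7,4)(W) are all W)
(9,0): L (sole option (5,0)(W) is W)
(9,4): L (options (5,4)(W), (9,1)(W), (8,3)(W) are all W)
(9,5): L (options (5,5)(W), (9,2)(W), (8,4)(W) are all W)
Every other cell has at least one move into one of the L cells above, so it is W.
The starting position (9,5) is L: whatever Maya does, the opponent receives a W position.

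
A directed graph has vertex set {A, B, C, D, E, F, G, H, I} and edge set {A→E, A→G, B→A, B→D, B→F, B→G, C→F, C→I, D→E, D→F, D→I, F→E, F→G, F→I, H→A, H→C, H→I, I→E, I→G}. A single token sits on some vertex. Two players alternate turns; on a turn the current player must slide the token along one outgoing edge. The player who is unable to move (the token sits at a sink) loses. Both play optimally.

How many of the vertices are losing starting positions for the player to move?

3

Build the W/L table. Terminal = L. A non-terminal position is W if it has a move to some L; otherwise it is L.
Every edge goes from a vertex to one that appears earlier in the order E, G, I, F, D, A, C, H, B, so processing vertices in that order labels each vertex after all of its successors.
E: no outgoing edge → L
G: no outgoing edge → L
I: →G(L), so W
F: →G(L), so W
D: →E(L), so W
A: →G(L), so W
C: →F(W), I(W) — all W, so L
H: →C(L), so W
B: →G(L), so W
The L vertices are C, E, G; that is 3 in all.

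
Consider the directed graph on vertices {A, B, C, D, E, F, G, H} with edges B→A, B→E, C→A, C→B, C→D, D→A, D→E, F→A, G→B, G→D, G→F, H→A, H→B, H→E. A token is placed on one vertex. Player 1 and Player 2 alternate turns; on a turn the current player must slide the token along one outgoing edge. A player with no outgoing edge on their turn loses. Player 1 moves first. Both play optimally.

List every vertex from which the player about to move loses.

A, E, G

Work bottom-up. With no move the player to move loses. Otherwise the position is W if at least one move leads to an L position for the opponent, and L if every move leads to a W.
Every edge goes from a vertex to one that appears earlier in the order E, A, B, H, D, F, G, C, so processing vertices in that order labels each vertex after all of its successors.
E: no outgoing edge → L
A: no outgoing edge → L
B: →A(L), so W
H: →A(L), so W
D: →A(L), so W
F: →A(L), so W
G: →F(W), D(W), B(W) — all W, so L
C: →A(L), so W
Reading off the rows marked L gives the requested list; there are 3 such vertices.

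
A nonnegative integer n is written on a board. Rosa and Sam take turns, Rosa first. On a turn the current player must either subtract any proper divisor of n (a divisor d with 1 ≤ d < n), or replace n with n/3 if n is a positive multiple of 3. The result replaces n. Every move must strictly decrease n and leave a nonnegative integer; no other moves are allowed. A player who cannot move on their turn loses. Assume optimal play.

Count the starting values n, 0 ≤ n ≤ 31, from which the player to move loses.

Build the W/L table. Terminal = L. A non-terminal position is W if it has a move to some L; otherwise it is L.
n=0: no move → L
n=1: no move → L
n=2: can move to 1, which is L ⇒ W
n=3: can move to 1, which is L ⇒ W
n=4: moves to 2(W), 3(W); every one is W ⇒ L
n=5: can move to 4, which is L ⇒ W
n=6: can move to 4, which is L ⇒ W
n=7: the only move is to 6(W), a W ⇒ L
n=8: can move to 4, which is L ⇒ W
n=9: moves to 3(W), 6(W), 8(W); every one is W ⇒ L
n=10: can move to 9, which is L ⇒ W
n=11: the only move is to 10(W), a W ⇒ L
n=12: can move to 4, which is L ⇒ W
n=13: the only move is to 12(W), a W ⇒ L
n=14: can move to 7, which is L ⇒ W
n=15: moves to 5(W), 10(W), 12(W), 14(W); every one is W ⇒ L
n=16: can move to 15, which is L ⇒ W
n=17: the only move is to 16(W), a W ⇒ L
n=18: can move to 9, which is L ⇒ W
n=19: the only move is to 18(W), a W ⇒ L
n=20: can move to 15, which is L ⇒ W
n=21: can move to 7, which is L ⇒ W
n=22: can move to 11, which is L ⇒ W
n=23: the only move is to 22(W), a W ⇒ L
n=24: can move to 23, which is L ⇒ W
n=25: moves to 20(W), 24(W); every one is W ⇒ L
n=26: can move to 13, which is L ⇒ W
n=27: can move to 9, which is L ⇒ W
n=28: moves to 14(W), 21(W), 24(W), 26(W), 27(W); every one is W ⇒ L
n=29: can move to 28, which is L ⇒ W
n=30: can move to 15, which is L ⇒ W
n=31: the only move is to 30(W), a W ⇒ L
L entries with 0 ≤ n ≤ 31: n = 0, 1, 4, 7, 9, 11, 13, 15, 17, 19, 23, 25, 28, 31; that makes 14.

14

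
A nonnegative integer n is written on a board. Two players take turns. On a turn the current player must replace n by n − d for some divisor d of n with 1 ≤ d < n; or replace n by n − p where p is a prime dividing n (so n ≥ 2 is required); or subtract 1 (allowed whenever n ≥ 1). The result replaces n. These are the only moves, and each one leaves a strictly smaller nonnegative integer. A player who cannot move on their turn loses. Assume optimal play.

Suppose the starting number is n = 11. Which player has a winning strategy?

The first player wins.

Classify positions by backward induction: terminal positions (no move available) are L. From any other position, the mover wins iff some move reaches an L.
n=0: no move → L
n=1: W (go to 0, an L position)
n=2: W (go to 0, an L position)
n=3: W (go to 0, an L position)
n=4: L (options 2(W), 3(W) are all W)
n=5: W (go to 0, an L position)
n=6: W (go to 4, an L position)
n=7: W (go to 0, an L position)
n=8: W (go to 4, an L position)
n=9: L (options 6(W), 8(W) are all W)
n=10: W (go to 9, an L position)
n=11: W (go to 0, an L position)
The starting position 11 is W: the player to move should move to 0, handing over an L position.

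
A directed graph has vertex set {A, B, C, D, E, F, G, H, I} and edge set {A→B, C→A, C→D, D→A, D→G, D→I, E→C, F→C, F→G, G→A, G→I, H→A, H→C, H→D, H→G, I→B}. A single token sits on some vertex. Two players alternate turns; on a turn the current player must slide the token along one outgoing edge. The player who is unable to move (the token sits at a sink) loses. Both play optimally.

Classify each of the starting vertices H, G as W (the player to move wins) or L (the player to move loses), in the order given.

H: W, G: L

Work bottom-up. With no move the player to move loses. Otherwise the position is W if at least one move leads to an L position for the opponent, and L if every move leads to a W.
Every edge goes from a vertex to one that appears earlier in the order B, A, I, G, D, C, F, E, H, so processing vertices in that order labels each vertex after all of its successors.
B: no outgoing edge → L
A: W (go to B, an L position)
I: W (go to B, an L position)
G: L (options I(W), A(W) are all W)
D: W (go to G, an L position)
C: L (options D(W), A(W) are all W)
F: W (go to C, an L position)
E: W (go to C, an L position)
H: W (go to C, an L position)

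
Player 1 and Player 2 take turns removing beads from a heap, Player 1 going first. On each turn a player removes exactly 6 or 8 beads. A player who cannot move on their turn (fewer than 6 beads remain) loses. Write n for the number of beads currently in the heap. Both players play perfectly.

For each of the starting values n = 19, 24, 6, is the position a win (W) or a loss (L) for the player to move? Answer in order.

19: L, 24: W, 6: W

Build the W/L table. Terminal = L. A non-terminal position is W if it has a move to some L; otherwise it is L.
n=0: no move → L
n=1: no move → L
n=2: no move → L
n=3: no move → L
n=4: no move → L
n=5: no move → L
n=6: can move to 0, which is L ⇒ W
n=7: can move to 1, which is L ⇒ W
n=8: can move to 2, which is L ⇒ W
n=9: can move to 3, which is L ⇒ W
n=10: can move to 4, which is L ⇒ W
n=11: can move to 5, which is L ⇒ W
n=12: can move to 4, which is L ⇒ W
n=13: can move to 5, which is L ⇒ W
n=14: moves to 8(W), 6(W); every one is W ⇒ L
n=15: moves to 9(W), 7(W); every one is W ⇒ L
n=16: moves to 10(W), 8(W); every one is W ⇒ L
n=17: moves to 11(W), 9(W); every one is W ⇒ L
n=18: moves to 12(W), 10(W); every one is W ⇒ L
n=19: moves to 13(W), 11(W); every one is W ⇒ L
n=20: can move to 14, which is L ⇒ W
n=21: can move to 15, which is L ⇒ W
n=22: can move to 16, which is L ⇒ W
n=23: can move to 17, which is L ⇒ W
n=24: can move to 18, which is L ⇒ W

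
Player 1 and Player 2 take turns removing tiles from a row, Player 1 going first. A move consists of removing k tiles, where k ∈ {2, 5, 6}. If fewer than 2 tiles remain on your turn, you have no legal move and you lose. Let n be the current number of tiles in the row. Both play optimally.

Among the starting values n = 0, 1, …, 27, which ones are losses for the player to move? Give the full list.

Compute win/loss labels from the base case upward. A position with no move is L. Any other position is W if it can reach an L in one move, else L.
n=0: no move → L
n=1: no move → L
n=2: W (go to 0, an L position)
n=3: W (go to 1, an L position)
n=4: L (sole option 2(W) is W)
n=5: W (go to 0, an L position)
n=6: W (go to 4, an L position)
n=7: W (go to 1, an L position)
n=8: L (options 6(W), 3(W), 2(W) are all W)
n=9: W (go to 4, an L position)
n=10: W (go to 8, an L position)
n=11: L (options 9(W), 6(W), 5(W) are all W)
n=12: L (options 10(W), 7(W), 6(W) are all W)
n=13: W (go to 11, an L position)
n=14: W (go to 12, an L position)
n=15: L (options 13(W), 10(W), 9(W) are all W)
n=16: W (go to 11, an L position)
n=17: W (go to 15, an L position)
n=18: W (go to 12, an L position)
n=19: L (options 17(W), 14(W), 13(W) are all W)
n=20: W (go to 15, an L position)
n=21: W (go to 19, an L position)
n=22: L (options 20(W), 17(W), 16(W) are all W)
n=23: L (options 21(W), 18(W), 17(W) are all W)
n=24: W (go to 22, an L position)
n=25: W (go to 23, an L position)
n=26: L (options 24(W), 21(W), 20(W) are all W)
n=27: W (go to 22, an L position)
Reading off the rows marked L gives the requested list; there are 11 such values of n.

0, 1, 4, 8, 11, 12, 15, 19, 22, 23, 26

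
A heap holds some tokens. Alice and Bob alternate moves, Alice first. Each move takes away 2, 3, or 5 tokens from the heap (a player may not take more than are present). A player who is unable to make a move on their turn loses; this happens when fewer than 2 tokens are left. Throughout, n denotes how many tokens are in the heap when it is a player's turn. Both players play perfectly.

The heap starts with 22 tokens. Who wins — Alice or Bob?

Build the W/L table. Terminal = L. A non-terminal position is W if it has a move to some L; otherwise it is L.
n=0: no move → L
n=1: no move → L
n=2: reaches L-position 0 → W
n=3: reaches L-position 1 → W
n=4: reaches L-position 1 → W
n=5: reaches L-position 0 → W
n=6: reaches L-position 1 → W
n=7: only reaches 5(W), 4(W), 2(W), all W → L
n=8: only reaches 6(W), 5(W), 3(W), all W → L
n=9: reaches L-position 7 → W
n=10: reaches L-position 8 → W
n=11: reaches L-position 8 → W
n=12: reaches L-position 7 → W
n=13: reaches L-position 8 → W
n=14: only reaches 12(W), 11(W), 9(W), all W → L
n=15: only reaches 13(W), 12(W), 10(W), all W → L
n=16: reaches L-position 14 → W
n=17: reaches L-position 15 → W
n=18: reaches L-position 15 → W
n=19: reaches L-position 14 → W
n=20: reaches L-position 15 → W
n=21: only reaches 19(W), 18(W), 16(W), all W → L
n=22: only reaches 20(W), 19(W), 17(W), all W → L
Every move from 22 reaches a W position, so the mover loses.

Bob wins.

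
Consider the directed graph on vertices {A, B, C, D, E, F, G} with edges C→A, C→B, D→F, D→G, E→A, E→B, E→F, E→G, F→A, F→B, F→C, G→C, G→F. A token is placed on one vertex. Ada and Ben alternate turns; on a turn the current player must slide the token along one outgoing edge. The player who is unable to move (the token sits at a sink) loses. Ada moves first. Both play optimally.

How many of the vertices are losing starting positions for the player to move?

3

Positions with no move are L. A position that does have a move is losing for the player to move precisely when every available move leads to a winning position for the opponent. Fill in the labels:
Every edge goes from a vertex to one that appears earlier in the order A, B, C, F, G, D, E, so processing vertices in that order labels each vertex after all of its successors.
A: no outgoing edge → L
B: no outgoing edge → L
C: reaches L-position B → W
F: reaches L-position B → W
G: only reaches F(W), C(W), all W → L
D: reaches L-position G → W
E: reaches L-position G → W
The L vertices are A, B, G; that is 3 in all.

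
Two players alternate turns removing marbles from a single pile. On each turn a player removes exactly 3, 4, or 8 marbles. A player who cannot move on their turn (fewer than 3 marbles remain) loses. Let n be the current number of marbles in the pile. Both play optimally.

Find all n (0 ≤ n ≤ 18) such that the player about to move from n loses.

Positions with no move are L. A position that does have a move is losing for the player to move precisely when every available move leads to a winning position for the opponent. Fill in the labels:
n=0: no move → L
n=1: no move → L
n=2: no move → L
n=3: →0(L), so W
n=4: →1(L), so W
n=5: →2(L), so W
n=6: →2(L), so W
n=7: →4(W), 3(W) — all W, so L
n=8: →0(L), so W
n=9: →1(L), so W
n=10: →7(L), so W
n=11: →7(L), so W
n=12: →9(W), 8(W), 4(W) — all W, so L
n=13: →10(W), 9(W), 5(W) — all W, so L
n=14: →11(W), 10(W), 6(W) — all W, so L
n=15: →12(L), so W
n=16: →13(L), so W
n=17: →14(L), so W
n=18: →14(L), so W
The losing starting values of n are exactly the entries labelled L in this table (7 of them).

0, 1, 2, 7, 12, 13, 14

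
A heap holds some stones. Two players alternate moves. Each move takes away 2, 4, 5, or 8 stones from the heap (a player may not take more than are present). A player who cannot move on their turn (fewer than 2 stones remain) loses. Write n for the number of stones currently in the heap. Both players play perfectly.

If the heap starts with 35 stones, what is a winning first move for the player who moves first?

Use the standard recursion: the mover loses at a terminal position; elsewhere, the mover wins exactly when some move hands the opponent an L position.
n=0: no move → L
n=1: no move → L
n=2: reaches L-position 0 → W
n=3: reaches L-position 1 → W
n=4: reaches L-position 0 → W
n=5: reaches L-position 1 → W
n=6: reaches L-position 1 → W
n=7: only reaches 5(W), 3(W), 2(W), all W → L
n=8: reaches L-position 0 → W
n=9: reaches L-position 7 → W
n=10: only reaches 8(W), 6(W), 5(W), 2(W), all W → L
n=11: reaches L-position 7 → W
n=12: reaches L-position 10 → W
n=13: only reaches 11(W), 9(W), 8(W), 5(W), all W → L
n=14: reaches L-position 10 → W
n=15: reaches L-position 13 → W
n=16: only reaches 14(W), 12(W), 11(W), 8(W), all W → L
n=17: reaches L-position 13 → W
n=18: reaches L-position 16 → W
n=19: only reaches 17(W), 15(W), 14(W), 11(W), all W → L
n=20: reaches L-position 16 → W
n=21: reaches L-position 19 → W
n=22: only reaches 20(W), 18(W), 17(W), 14(W), all W → L
n=23: reaches L-position 19 → W
n=24: reaches L-position 22 → W
n=25: only reaches 23(W), 21(W), 20(W), 17(W), all W → L
n=26: reaches L-position 22 → W
n=27: reaches L-position 25 → W
n=28: only reaches 26(W), 24(W), 23(W), 20(W), all W → L
n=29: reaches L-position 25 → W
n=30: reaches L-position 28 → W
n=31: only reaches 29(W), 27(W), 26(W), 23(W), all W → L
n=32: reaches L-position 28 → W
n=33: reaches L-position 31 → W
n=34: only reaches 32(W), 30(W), 29(W), 26(W), all W → L
n=35: reaches L-position 31 → W
From 35, the L positions reachable in one move are: 31.

Remove 4, leaving 31.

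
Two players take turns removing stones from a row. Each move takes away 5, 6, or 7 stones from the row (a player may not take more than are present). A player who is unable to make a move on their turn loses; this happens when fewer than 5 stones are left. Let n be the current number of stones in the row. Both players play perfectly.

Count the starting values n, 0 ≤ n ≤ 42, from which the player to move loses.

20

Work bottom-up. With no move the player to move loses. Otherwise the position is W if at least one move leads to an L position for the opponent, and L if every move leads to a W.
n=0: no move → L
n=1: no move → L
n=2: no move → L
n=3: no move → L
n=4: no move → L
n=5: →0(L), so W
n=6: →1(L), so W
n=7: →2(L), so W
n=8: →3(L), so W
n=9: →4(L), so W
n=10: →4(L), so W
n=11: →4(L), so W
n=12: →7(W), 6(W), 5(W) — all W, so L
n=13: →8(W), 7(W), 6(W) — all W, so L
n=14: →9(W), 8(W), 7(W) — all W, so L
n=15: →10(W), 9(W), 8(W) — all W, so L
n=16: →11(W), 10(W), 9(W) — all W, so L
n=17: →12(L), so W
n=18: →13(L), so W
n=19: →14(L), so W
n=20: →15(L), so W
n=21: →16(L), so W
n=22: →16(L), so W
n=23: →16(L), so W
n=24: →19(W), 18(W), 17(W) — all W, so L
n=25: →20(W), 19(W), 18(W) — all W, so L
n=26: →21(W), 20(W), 19(W) — all W, so L
n=27: →22(W), 21(W), 20(W) — all W, so L
n=28: →23(W), 22(W), 21(W) — all W, so L
n=29: →24(L), so W
n=30: →25(L), so W
n=31: →26(L), so W
n=32: →27(L), so W
n=33: →28(L), so W
n=34: →28(L), so W
n=35: →28(L), so W
n=36: →31(W), 30(W), 29(W) — all W, so L
n=37: →32(W), 31(W), 30(W) — all W, so L
n=38: →33(W), 32(W), 31(W) — all W, so L
n=39: →34(W), 33(W), 32(W) — all W, so L
n=40: →35(W), 34(W), 33(W) — all W, so L
n=41: →36(L), so W
n=42: →37(L), so W
L entries with 0 ≤ n ≤ 42: n = 0, 1, 2, 3, 4, 12, 13, 14, 15, 16, 24, 25, 26, 27, 28, 36, 37, 38, 39, 40; that makes 20.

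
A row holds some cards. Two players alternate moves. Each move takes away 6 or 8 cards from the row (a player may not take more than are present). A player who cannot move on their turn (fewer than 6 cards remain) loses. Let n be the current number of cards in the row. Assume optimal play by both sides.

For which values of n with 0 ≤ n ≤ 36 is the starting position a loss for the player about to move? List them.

0, 1, 2, 3, 4, 5, 14, 15, 16, 17, 18, 19, 28, 29, 30, 31, 32, 33

Label each position W (a win for the player to move) or L (a loss). A position with no legal move is L; any other position is W exactly when some move reaches an L, and L when every move reaches a W.
n=0: no move → L
n=1: no move → L
n=2: no move → L
n=3: no move → L
n=4: no move → L
n=5: no move → L
n=6: W (go to 0, an L position)
n=7: W (go to 1, an L position)
n=8: W (go to 2, an L position)
n=9: W (go to 3, an L position)
n=10: W (go to 4, an L position)
n=11: W (go to 5, an L position)
n=12: W (go to 4, an L position)
n=13: W (go to 5, an L position)
n=14: L (options 8(W), 6(W) are all W)
n=15: L (options 9(W), 7(W) are all W)
n=16: L (options 10(W), 8(W) are all W)
n=17: L (options 11(W), 9(W) are all W)
n=18: L (options 12(W), 10(W) are all W)
n=19: L (options 13(W), 11(W) are all W)
n=20: W (go to 14, an L position)
n=21: W (go to 15, an L position)
n=22: W (go to 16, an L position)
n=23: W (go to 17, an L position)
n=24: W (go to 18, an L position)
n=25: W (go to 19, an L position)
n=26: W (go to 18, an L position)
n=27: W (go to 19, an L position)
n=28: L (options 22(W), 20(W) are all W)
n=29: L (options 23(W), 21(W) are all W)
n=30: L (options 24(W), 22(W) are all W)
n=31: L (options 25(W), 23(W) are all W)
n=32: L (options 26(W), 24(W) are all W)
n=33: L (options 27(W), 25(W) are all W)
n=34: W (go to 28, an L position)
n=35: W (go to 29, an L position)
n=36: W (go to 30, an L position)
The losing starting values of n are exactly the entries labelled L in this table (18 of them).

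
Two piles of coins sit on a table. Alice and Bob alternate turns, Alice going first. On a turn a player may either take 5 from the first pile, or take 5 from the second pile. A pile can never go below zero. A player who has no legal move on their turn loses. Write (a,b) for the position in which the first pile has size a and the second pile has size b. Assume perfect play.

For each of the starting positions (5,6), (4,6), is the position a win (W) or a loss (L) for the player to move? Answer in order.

Label each position W (a win for the player to move) or L (a loss). A position with no legal move is L; any other position is W exactly when some move reaches an L, and L when every move reaches a W.
No move ever increases a pile, so every position that can arise here has a ≤ 5 and b ≤ 6; it is enough to label the cells with 0 ≤ a ≤ 5 and 0 ≤ b ≤ 6.
Every move lowers a or b (never raises either), so fill the grid row by row in increasing a, and left to right within a row: each cell's successors are then already labelled.
      b=0  b=1  b=2  b=3  b=4  b=5  b=6
a=0:    L    L    L    L    L    W    W
a=1:    L    L    L    L    L    W    W
a=2:    L    L    L    L    L    W    W
a=3:    L    L    L    L    L    W    W
a=4:    L    L    L    L    L    W    W
a=5:    W    W    W    W    W    L    L
Cells with no legal move (terminal, hence L): (0,0), (0,1), (0,2), (0,3), (0,4), (1,0), (1,1), (1,2), (1,3), (1,4), (2,0), (2,1), (2,2), (2,3), (2,4), (3,0), (3,1), (3,2), (3,3), (3,4), (4,0), (4,1), (4,2), (4,3), (4,4).
The remaining L cells, each justified by listing all of its moves:
(5,5): only reaches (0,5)(W), (5,0)(W), all W → L
(5,6): only reaches (0,6)(W), (5,1)(W), all W → L
Every other cell has at least one move into one of the L cells above, so it is W.
(5,6): one of the L cells justified above, so L
(4,6): the move to (4,1) reaches an L cell, so W

(5,6): L, (4,6): W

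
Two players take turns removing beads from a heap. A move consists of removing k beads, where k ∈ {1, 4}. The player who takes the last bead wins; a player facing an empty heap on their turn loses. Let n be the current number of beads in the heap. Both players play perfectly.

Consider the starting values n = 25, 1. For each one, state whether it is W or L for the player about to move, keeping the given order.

Label each position W (a win for the player to move) or L (a loss). A position with no legal move is L; any other position is W exactly when some move reaches an L, and L when every move reaches a W.
n=0: no move → L
n=1: W (go to 0, an L position)
n=2: L (sole option 1(W) is W)
n=3: W (go to 2, an L position)
n=4: W (go to 0, an L position)
n=5: L (options 4(W), 1(W) are all W)
n=6: W (go to 5, an L position)
n=7: L (options 6(W), 3(W) are all W)
n=8: W (go to 7, an L position)
n=9: W (go to 5, an L position)
n=10: L (options 9(W), 6(W) are all W)
n=11: W (go to 10, an L position)
n=12: L (options 11(W), 8(W) are all W)
n=13: W (go to 12, an L position)
n=14: W (go to 10, an L position)
n=15: L (options 14(W), 11(W) are all W)
n=16: W (go to 15, an L position)
n=17: L (options 16(W), 13(W) are all W)
n=18: W (go to 17, an L position)
n=19: W (go to 15, an L position)
n=20: L (options 19(W), 16(W) are all W)
n=21: W (go to 20, an L position)
n=22: L (options 21(W), 18(W) are all W)
n=23: W (go to 22, an L position)
n=24: W (go to 20, an L position)
n=25: L (options 24(W), 21(W) are all W)

25: L, 1: W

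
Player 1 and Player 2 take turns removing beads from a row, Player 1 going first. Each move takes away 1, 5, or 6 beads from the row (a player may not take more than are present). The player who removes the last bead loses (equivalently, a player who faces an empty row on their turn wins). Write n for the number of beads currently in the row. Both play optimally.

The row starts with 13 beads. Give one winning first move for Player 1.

Work bottom-up. With no move the player to move wins. Otherwise the position is W if at least one move leads to an L position for the opponent, and L if every move leads to a W.
n=0: no move; the opponent has just taken the last bead and therefore loses → W
n=1: L (sole option 0(W) is W)
n=2: W (go to 1, an L position)
n=3: L (sole option 2(W) is W)
n=4: W (go to 3, an L position)
n=5: L (options 4(W), 0(W) are all W)
n=6: W (go to 5, an L position)
n=7: W (go to 1, an L position)
n=8: W (go to 3, an L position)
n=9: W (go to 3, an L position)
n=10: W (go to 5, an L position)
n=11: W (go to 5, an L position)
n=12: L (options 11(W), 7(W), 6(W) are all W)
n=13: W (go to 12, an L position)
From 13, the L positions reachable in one move are: 12.

Remove 1, leaving 12.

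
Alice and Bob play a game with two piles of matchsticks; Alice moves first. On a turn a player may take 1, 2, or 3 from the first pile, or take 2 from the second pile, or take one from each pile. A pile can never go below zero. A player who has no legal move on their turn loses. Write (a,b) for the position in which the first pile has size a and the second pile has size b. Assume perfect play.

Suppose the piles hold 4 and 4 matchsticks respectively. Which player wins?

Build the W/L table. Terminal = L. A non-terminal position is W if it has a move to some L; otherwise it is L.
No move ever increases a pile, so every position that can arise here has a ≤ 4 and b ≤ 4; it is enough to label the cells with 0 ≤ a ≤ 4 and 0 ≤ b ≤ 4.
Every move lowers a or b (never raises either), so fill the grid row by row in increasing a, and left to right within a row: each cell's successors are then already labelled.
      b=0  b=1  b=2  b=3  b=4
a=0:    L    L    W    W    L
a=1:    W    W    W    L    W
a=2:    W    W    L    W    W
a=3:    W    W    W    W    W
a=4:    L    L    W    W    L
Cells with no legal move (terminal, hence L): (0,0), (0,1).
The remaining L cells, each justified by listing all of its moves:
(0,4): the only move is to (0,2)(W), a W ⇒ L
(1,3): moves to (0,3)(W), (1,1)(W), (0,2)(W); every one is W ⇒ L
(2,2): moves to (1,2)(W), (0,2)(W), (2,0)(W), (1,1)(W); every one is W ⇒ L
(4,0): moves to (3,0)(W), (2,0)(W), (1,0)(W); every one is W ⇒ L
(4,1): moves to (3,1)(W), (2,1)(W), (1,1)(W), (3,0)(W); every one is W ⇒ L
(4,4): moves to (3,4)(W), (2,4)(W), (1,4)(W), (4,2)(W), (3,3)(W); every one is W ⇒ L
Every other cell has at least one move into one of the L cells above, so it is W.
Every move from (4,4) reaches a W position, so the mover loses.

Bob wins.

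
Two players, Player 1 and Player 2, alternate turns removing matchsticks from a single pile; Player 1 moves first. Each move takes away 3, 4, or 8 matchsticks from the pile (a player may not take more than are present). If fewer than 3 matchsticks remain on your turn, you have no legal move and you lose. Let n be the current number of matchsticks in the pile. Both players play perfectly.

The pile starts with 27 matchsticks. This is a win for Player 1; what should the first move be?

Remove 3, leaving 24.

Use the standard recursion: the mover loses at a terminal position; elsewhere, the mover wins exactly when some move hands the opponent an L position.
n=0: no move → L
n=1: no move → L
n=2: no move → L
n=3: W (go to 0, an L position)
n=4: W (go to 1, an L position)
n=5: W (go to 2, an L position)
n=6: W (go to 2, an L position)
n=7: L (options 4(W), 3(W) are all W)
n=8: W (go to 0, an L position)
n=9: W (go to 1, an L position)
n=10: W (go to 7, an L position)
n=11: W (go to 7, an L position)
n=12: L (options 9(W), 8(W), 4(W) are all W)
n=13: L (options 10(W), 9(W), 5(W) are all W)
n=14: L (options 11(W), 10(W), 6(W) are all W)
n=15: W (go to 12, an L position)
n=16: W (go to 13, an L position)
n=17: W (go to 14, an L position)
n=18: W (go to 14, an L position)
n=19: L (options 16(W), 15(W), 11(W) are all W)
n=20: W (go to 12, an L position)
n=21: W (go to 13, an L position)
n=22: W (go to 19, an L position)
n=23: W (go to 19, an L position)
n=24: L (options 21(W), 20(W), 16(W) are all W)
n=25: L (options 22(W), 21(W), 17(W) are all W)
n=26: L (options 23(W), 22(W), 18(W) are all W)
n=27: W (go to 24, an L position)
From 27, the L positions reachable in one move are: 24, 19. Any move reaching one of these is winning.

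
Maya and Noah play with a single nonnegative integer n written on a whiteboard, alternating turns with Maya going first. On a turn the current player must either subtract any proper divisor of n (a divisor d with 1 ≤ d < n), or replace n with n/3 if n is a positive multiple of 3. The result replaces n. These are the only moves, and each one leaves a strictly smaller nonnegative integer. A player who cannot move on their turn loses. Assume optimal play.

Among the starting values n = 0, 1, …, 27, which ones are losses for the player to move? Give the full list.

0, 1, 4, 7, 9, 11, 13, 15, 17, 19, 23, 25

Label each position W (a win for the player to move) or L (a loss). A position with no legal move is L; any other position is W exactly when some move reaches an L, and L when every move reaches a W.
n=0: no move → L
n=1: no move → L
n=2: can move to 1, which is L ⇒ W
n=3: can move to 1, which is L ⇒ W
n=4: moves to 2(W), 3(W); every one is W ⇒ L
n=5: can move to 4, which is L ⇒ W
n=6: can move to 4, which is L ⇒ W
n=7: the only move is to 6(W), a W ⇒ L
n=8: can move to 4, which is L ⇒ W
n=9: moves to 3(W), 6(W), 8(W); every one is W ⇒ L
n=10: can move to 9, which is L ⇒ W
n=11: the only move is to 10(W), a W ⇒ L
n=12: can move to 4, which is L ⇒ W
n=13: the only move is to 12(W), a W ⇒ L
n=14: can move to 7, which is L ⇒ W
n=15: moves to 5(W), 10(W), 12(W), 14(W); every one is W ⇒ L
n=16: can move to 15, which is L ⇒ W
n=17: the only move is to 16(W), a W ⇒ L
n=18: can move to 9, which is L ⇒ W
n=19: the only move is to 18(W), a W ⇒ L
n=20: can move to 15, which is L ⇒ W
n=21: can move to 7, which is L ⇒ W
n=22: can move to 11, which is L ⇒ W
n=23: the only move is to 22(W), a W ⇒ L
n=24: can move to 23, which is L ⇒ W
n=25: moves to 20(W), 24(W); every one is W ⇒ L
n=26: can move to 13, which is L ⇒ W
n=27: can move to 9, which is L ⇒ W
The losing starting values of n are exactly the entries labelled L in this table (12 of them).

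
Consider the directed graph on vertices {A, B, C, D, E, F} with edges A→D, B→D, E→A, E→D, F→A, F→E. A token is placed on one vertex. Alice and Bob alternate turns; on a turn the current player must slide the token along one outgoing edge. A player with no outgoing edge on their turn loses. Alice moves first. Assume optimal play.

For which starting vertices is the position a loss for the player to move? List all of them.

Compute win/loss labels from the base case upward. A position with no move is L. Any other position is W if it can reach an L in one move, else L.
Every edge goes from a vertex to one that appears earlier in the order C, D, B, A, E, F, so processing vertices in that order labels each vertex after all of its successors.
C: no outgoing edge → L
D: no outgoing edge → L
B: W (go to D, an L position)
A: W (go to D, an L position)
E: W (go to D, an L position)
F: L (options E(W), A(W) are all W)
The losing starting vertices are exactly the entries labelled L in this table (3 of them).

C, D, F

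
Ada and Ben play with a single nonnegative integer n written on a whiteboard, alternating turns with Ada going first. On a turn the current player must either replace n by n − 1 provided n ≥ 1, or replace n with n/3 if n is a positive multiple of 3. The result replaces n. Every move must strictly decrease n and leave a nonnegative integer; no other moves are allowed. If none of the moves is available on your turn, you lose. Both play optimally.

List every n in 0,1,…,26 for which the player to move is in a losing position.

Build the W/L table. Terminal = L. A non-terminal position is W if it has a move to some L; otherwise it is L.
n=0: no move → L
n=1: W (go to 0, an L position)
n=2: L (sole option 1(W) is W)
n=3: W (go to 2, an L position)
n=4: L (sole option 3(W) is W)
n=5: W (go to 4, an L position)
n=6: W (go to 2, an L position)
n=7: L (sole option 6(W) is W)
n=8: W (go to 7, an L position)
n=9: L (options 3(W), 8(W) are all W)
n=10: W (go to 9, an L position)
n=11: L (sole option 10(W) is W)
n=12: W (go to 4, an L position)
n=13: L (sole option 12(W) is W)
n=14: W (go to 13, an L position)
n=15: L (options 5(W), 14(W) are all W)
n=16: W (go to 15, an L position)
n=17: L (sole option 16(W) is W)
n=18: W (go to 17, an L position)
n=19: L (sole option 18(W) is W)
n=20: W (go to 19, an L position)
n=21: W (go to 7, an L position)
n=22: L (sole option 21(W) is W)
n=23: W (go to 22, an L position)
n=24: L (options 8(W), 23(W) are all W)
n=25: W (go to 24, an L position)
n=26: L (sole option 25(W) is W)
The losing starting values of n are exactly the entries labelled L in this table (13 of them).

0, 2, 4, 7, 9, 11, 13, 15, 17, 19, 22, 24, 26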